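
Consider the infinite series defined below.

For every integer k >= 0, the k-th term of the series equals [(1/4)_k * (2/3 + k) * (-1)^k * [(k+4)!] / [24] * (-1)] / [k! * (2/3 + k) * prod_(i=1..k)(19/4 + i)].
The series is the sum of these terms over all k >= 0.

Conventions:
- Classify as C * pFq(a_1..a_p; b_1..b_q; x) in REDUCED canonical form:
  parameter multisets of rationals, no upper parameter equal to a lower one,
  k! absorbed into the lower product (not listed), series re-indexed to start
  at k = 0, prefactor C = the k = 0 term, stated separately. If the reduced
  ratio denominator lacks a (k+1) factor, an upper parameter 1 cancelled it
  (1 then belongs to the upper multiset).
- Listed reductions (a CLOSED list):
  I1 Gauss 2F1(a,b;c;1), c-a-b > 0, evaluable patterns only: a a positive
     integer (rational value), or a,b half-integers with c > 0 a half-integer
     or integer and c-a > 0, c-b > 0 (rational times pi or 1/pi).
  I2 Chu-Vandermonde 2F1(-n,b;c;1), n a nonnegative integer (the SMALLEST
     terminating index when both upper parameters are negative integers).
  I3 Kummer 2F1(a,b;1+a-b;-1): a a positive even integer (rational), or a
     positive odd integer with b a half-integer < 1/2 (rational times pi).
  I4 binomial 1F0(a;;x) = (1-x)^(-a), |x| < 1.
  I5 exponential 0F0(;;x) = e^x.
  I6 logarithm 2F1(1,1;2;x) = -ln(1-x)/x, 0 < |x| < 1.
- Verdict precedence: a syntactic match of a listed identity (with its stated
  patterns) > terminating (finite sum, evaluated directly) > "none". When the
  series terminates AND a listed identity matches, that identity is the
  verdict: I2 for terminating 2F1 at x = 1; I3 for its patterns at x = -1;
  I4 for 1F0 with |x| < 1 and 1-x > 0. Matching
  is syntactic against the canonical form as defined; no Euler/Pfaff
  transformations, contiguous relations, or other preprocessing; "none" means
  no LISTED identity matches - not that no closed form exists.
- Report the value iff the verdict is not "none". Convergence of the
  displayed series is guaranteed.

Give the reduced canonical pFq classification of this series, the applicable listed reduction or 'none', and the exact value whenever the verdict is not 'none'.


Prefactor -1, argument -1: 2F1 with upper {1/4, 5} over lower {23/4}. Verdict: none here - no I1-I6 shape fits x = -1 with lower {23/4}.

The tell: with t_0 = -1, striking the common factor k + 2/3 reduces the term (C = -1).
Consecutive-term ratio: r(k) = (-1) * (k+1/4) (k+5) / [(k+23/4) (k+1)] - rational in k. x = (-1); t_0 = -1; negate the roots.


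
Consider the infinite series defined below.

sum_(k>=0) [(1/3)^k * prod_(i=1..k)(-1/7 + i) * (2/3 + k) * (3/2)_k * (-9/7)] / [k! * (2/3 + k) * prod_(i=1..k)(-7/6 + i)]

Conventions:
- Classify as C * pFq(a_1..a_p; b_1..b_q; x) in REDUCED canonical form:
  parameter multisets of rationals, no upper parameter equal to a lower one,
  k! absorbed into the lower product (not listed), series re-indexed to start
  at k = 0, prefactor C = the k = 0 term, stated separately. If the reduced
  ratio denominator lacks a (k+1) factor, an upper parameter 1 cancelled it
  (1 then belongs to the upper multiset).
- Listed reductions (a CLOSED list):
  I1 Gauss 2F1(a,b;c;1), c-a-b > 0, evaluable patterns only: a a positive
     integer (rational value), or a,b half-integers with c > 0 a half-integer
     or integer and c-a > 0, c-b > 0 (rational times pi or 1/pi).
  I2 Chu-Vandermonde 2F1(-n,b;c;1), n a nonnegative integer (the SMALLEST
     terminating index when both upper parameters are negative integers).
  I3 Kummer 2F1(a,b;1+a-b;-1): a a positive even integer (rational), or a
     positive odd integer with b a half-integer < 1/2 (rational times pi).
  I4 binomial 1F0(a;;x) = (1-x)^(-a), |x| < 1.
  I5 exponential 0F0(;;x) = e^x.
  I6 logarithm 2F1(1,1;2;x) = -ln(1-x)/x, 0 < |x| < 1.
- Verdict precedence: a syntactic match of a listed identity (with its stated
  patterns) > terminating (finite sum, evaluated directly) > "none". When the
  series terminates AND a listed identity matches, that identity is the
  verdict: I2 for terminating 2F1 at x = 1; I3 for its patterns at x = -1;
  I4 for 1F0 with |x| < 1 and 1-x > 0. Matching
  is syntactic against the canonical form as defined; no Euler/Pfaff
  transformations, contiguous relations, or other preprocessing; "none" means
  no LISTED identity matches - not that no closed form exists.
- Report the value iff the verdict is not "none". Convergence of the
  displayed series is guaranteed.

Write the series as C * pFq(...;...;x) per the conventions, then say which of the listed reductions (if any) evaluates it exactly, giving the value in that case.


The tell: t_0 = -9/7 here, and the lower running product (C = -9/7, x = 1/3) is a rising factorial.
Ratio: r(k) = (1/3) * (k+6/7) (k+3/2) / [(k-1/6) (k+1)] - rational; roots negated = parameters, x = (1/3), C = -9/7.

x = 1/3 here; the reduced form reads 2F1, upper {6/7, 3/2}, lower {-1/6}, C = -9/7. Verdict: none. No listed pattern accepts 2F1(6/7, 3/2; -1/6; 1/3).


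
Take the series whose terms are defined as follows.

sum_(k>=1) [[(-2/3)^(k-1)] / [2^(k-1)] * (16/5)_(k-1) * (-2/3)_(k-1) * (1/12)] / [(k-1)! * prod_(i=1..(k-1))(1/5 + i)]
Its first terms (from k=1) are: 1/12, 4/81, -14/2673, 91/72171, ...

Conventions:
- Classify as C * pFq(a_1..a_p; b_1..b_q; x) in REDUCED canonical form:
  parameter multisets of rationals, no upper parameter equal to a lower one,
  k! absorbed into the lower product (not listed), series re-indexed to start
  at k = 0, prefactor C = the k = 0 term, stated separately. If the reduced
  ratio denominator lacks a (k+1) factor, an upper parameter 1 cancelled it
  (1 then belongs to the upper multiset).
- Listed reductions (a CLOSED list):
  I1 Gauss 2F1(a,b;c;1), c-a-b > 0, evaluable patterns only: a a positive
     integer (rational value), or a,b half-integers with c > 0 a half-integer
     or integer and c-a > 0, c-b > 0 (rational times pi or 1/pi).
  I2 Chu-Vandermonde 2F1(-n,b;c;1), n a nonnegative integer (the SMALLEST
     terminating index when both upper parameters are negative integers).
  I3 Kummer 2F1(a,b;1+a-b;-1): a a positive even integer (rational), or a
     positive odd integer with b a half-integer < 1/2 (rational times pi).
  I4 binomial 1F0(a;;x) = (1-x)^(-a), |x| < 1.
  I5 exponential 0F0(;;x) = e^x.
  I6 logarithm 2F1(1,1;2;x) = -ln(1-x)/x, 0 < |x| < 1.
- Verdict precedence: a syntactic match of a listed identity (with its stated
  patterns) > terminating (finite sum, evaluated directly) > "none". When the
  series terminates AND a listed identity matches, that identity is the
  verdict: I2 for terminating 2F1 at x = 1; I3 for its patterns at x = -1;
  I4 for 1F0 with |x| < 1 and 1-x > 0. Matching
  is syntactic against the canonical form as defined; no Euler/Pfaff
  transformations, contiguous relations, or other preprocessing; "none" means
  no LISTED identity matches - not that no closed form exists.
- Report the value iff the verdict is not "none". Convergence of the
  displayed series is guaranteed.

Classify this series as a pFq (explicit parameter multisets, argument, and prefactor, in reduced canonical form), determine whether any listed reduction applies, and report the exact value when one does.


At argument -1/3: a 2F1 with upper {-2/3, 16/5}, lower {6/5}, scaled by C = 1/12. Verdict: none - this 2F1 at x = -1/3 matches no listed pattern, and upper {-2/3, 16/5} holds no stopper.

Structural cue: from the first term 1/12: the lower running product (prefactor 1/12) is a rising factorial.
Step ratio: r(k) = (-1/3) * (k-2/3) (k+16/5) / [(k+6/5) (k+1)] ; factor over Q: parameters, x = (-1/3), and C = 1/12.


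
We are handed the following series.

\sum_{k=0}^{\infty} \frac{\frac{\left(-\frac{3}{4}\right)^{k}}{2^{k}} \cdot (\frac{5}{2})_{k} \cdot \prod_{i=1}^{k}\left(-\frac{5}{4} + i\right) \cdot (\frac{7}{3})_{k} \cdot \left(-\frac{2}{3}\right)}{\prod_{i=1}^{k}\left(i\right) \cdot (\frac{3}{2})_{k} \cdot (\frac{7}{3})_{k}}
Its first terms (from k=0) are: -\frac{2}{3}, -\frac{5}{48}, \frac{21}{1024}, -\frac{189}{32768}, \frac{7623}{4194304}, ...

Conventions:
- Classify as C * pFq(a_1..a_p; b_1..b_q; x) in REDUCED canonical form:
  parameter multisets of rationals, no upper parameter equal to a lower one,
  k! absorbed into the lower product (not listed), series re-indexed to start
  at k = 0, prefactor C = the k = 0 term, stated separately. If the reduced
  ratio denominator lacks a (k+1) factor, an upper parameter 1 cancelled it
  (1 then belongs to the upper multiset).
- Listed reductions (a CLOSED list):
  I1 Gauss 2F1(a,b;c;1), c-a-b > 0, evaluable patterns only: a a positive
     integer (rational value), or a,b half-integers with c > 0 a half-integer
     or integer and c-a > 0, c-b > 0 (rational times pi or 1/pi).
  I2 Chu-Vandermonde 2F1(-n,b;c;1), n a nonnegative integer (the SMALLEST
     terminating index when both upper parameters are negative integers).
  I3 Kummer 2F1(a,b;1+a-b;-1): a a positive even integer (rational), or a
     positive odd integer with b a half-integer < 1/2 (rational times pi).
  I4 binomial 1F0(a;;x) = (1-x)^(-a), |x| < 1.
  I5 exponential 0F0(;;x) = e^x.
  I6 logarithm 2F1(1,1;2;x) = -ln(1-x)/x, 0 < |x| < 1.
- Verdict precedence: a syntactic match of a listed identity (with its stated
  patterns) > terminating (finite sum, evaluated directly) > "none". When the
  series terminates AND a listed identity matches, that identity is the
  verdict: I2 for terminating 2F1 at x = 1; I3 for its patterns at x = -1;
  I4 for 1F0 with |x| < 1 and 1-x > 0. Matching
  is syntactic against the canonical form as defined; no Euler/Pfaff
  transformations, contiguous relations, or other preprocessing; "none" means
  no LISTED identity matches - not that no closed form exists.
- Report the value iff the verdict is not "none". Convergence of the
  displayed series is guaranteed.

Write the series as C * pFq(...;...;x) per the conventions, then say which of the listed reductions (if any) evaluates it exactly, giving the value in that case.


The series (x = -\frac{3}{8}) is 2F1: upper {-\frac{1}{4}, \frac{5}{2}}, lower {\frac{3}{2}}, prefactor -\frac{2}{3}. Verdict: none. No listed pattern accepts 2F1(-\frac{1}{4}, \frac{5}{2}; \frac{3}{2}; -\frac{3}{8}).

Structural cue: from the first term -\frac{2}{3}: the product of the first k integers (prefactor -2/3) is k!.
Ratio: r(k) = -\frac{3}{8} * (k-\frac{1}{4}) (k+\frac{5}{2}) / [(k+\frac{3}{2}) (k+1)] - poly over poly, x = -\frac{3}{8} from leading terms; C = -\frac{2}{3} at k = 0.


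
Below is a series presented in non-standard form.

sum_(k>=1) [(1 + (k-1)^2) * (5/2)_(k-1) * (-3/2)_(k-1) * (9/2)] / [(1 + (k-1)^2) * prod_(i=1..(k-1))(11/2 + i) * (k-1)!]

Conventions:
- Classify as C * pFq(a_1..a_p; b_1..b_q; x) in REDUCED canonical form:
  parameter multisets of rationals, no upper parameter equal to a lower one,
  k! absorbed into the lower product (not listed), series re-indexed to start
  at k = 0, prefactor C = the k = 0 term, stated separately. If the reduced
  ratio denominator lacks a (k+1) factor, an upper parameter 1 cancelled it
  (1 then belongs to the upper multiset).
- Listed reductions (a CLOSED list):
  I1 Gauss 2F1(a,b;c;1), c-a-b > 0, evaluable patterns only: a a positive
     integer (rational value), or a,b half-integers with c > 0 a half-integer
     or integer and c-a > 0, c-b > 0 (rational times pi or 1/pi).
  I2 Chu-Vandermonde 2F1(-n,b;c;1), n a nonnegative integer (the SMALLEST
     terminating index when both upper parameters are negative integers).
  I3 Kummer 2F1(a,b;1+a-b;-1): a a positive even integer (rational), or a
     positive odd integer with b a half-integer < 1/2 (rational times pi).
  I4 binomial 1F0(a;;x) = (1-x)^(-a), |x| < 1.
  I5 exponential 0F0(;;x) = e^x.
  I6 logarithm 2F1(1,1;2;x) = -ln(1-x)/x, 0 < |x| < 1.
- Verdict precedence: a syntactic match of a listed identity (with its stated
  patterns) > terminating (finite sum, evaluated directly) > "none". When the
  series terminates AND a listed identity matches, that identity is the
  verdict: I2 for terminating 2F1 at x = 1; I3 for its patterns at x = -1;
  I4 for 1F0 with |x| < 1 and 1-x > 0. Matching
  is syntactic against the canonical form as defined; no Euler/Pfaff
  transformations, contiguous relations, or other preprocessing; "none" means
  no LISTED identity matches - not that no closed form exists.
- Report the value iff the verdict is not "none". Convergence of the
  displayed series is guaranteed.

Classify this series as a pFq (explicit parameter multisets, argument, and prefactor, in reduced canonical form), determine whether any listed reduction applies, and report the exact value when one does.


At argument 1: a 2F1 with upper {-3/2, 5/2}, lower {13/2}, scaled by C = 9/2. Verdict at x = 1: the half-integer Gauss pattern (I1) matches (x = 1; upper {-3/2, 5/2} half-integers, c = 13/2 in the evaluable pattern). Value: (93555/131072) * pi.

First insight: t_0 being 9/2, the lower running product (prefactor 9/2) is a rising factorial.
Ratio: r(k) = 1 * (k-3/2) (k+5/2) / [(k+13/2) (k+1)] - rational in k, leading ratio 1; with t_0 = 9/2, classification follows.


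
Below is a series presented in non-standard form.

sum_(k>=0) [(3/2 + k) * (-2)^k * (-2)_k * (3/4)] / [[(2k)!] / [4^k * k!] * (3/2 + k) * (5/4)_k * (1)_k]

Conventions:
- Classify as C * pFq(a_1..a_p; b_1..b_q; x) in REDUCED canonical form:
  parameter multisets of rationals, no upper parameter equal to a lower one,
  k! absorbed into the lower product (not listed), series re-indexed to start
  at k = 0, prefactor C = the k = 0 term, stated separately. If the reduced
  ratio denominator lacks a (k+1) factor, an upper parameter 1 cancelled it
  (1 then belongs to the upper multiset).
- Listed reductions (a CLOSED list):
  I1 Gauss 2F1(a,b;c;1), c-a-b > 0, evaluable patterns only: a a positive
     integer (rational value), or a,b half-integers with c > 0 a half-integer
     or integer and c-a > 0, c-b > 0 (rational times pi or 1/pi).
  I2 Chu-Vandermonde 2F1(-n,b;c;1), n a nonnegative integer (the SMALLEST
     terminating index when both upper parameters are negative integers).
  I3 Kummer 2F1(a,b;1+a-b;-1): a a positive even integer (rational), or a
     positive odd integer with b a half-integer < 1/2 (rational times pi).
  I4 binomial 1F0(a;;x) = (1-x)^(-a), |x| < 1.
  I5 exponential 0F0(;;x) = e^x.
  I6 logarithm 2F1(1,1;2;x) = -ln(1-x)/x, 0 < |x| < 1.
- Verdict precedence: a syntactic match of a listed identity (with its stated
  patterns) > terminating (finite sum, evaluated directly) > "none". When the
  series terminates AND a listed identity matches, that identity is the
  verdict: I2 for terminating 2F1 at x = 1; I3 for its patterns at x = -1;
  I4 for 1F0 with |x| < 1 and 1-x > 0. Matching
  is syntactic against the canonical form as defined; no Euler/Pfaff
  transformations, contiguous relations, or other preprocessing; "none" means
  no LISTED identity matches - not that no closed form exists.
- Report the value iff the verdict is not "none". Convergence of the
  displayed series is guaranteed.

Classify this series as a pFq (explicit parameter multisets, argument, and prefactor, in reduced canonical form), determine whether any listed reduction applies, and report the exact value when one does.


Classification (C = 3/4): 1F2 with upper {-2}, lower {1/2, 5/4}, argument x = -2. Verdict: terminating - the sum ends at index 2 because -2 is a negative integer; exact evaluation follows. Value: 251/36.

Key step: x = (-2) and (1)_k (C = 3/4, x = -2) is k! itself.
Consecutive-term ratio: r(k) = (-2) * (k-2) / [(k+1/2) (k+5/4) (k+1)] - rational in k. x = (-2); t_0 = 3/4; negate the roots.


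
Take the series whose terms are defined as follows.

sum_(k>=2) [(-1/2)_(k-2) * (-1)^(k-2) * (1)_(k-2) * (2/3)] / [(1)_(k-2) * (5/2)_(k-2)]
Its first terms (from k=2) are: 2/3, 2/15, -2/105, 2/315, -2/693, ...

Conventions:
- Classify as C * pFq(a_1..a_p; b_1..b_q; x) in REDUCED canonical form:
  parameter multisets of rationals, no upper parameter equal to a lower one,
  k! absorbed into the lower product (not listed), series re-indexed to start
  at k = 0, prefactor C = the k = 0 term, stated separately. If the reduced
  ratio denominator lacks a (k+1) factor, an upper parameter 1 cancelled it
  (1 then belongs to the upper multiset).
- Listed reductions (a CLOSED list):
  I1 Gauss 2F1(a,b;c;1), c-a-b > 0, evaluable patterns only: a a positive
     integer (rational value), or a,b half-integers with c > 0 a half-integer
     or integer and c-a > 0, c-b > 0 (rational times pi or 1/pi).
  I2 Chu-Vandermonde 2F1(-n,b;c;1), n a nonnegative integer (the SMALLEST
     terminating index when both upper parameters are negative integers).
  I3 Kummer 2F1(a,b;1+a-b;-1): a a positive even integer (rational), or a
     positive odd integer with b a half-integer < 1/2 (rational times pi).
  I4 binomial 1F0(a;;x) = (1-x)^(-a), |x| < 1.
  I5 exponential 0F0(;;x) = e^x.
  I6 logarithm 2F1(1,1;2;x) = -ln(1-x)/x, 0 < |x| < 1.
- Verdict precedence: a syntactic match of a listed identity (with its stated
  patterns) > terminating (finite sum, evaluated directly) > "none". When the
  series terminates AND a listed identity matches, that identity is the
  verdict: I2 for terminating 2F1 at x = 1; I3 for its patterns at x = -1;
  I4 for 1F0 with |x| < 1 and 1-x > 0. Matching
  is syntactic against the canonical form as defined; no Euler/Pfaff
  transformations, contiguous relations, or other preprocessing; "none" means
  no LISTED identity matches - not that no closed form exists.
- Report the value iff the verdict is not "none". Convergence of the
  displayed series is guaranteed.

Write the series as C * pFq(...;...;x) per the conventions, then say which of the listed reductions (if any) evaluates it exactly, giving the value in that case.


With C = 2/3: the canonical form is 2F1(-1/2, 1; 5/2; -1). Verdict: Kummer's theorem (I3) fires (x = -1; c = 5/2 equals 1+a-b for upper {-1/2, 1}: listed pattern). Value: (1/4) * pi.

The tell: from the first term 2/3: (1)_k (C = 2/3) is k! itself.
Term ratio: r(k) = (-1) * (k-1/2) (k+1) / [(k+5/2) (k+1)] - rational in k. x = (-1); t_0 = 2/3; negate the roots.


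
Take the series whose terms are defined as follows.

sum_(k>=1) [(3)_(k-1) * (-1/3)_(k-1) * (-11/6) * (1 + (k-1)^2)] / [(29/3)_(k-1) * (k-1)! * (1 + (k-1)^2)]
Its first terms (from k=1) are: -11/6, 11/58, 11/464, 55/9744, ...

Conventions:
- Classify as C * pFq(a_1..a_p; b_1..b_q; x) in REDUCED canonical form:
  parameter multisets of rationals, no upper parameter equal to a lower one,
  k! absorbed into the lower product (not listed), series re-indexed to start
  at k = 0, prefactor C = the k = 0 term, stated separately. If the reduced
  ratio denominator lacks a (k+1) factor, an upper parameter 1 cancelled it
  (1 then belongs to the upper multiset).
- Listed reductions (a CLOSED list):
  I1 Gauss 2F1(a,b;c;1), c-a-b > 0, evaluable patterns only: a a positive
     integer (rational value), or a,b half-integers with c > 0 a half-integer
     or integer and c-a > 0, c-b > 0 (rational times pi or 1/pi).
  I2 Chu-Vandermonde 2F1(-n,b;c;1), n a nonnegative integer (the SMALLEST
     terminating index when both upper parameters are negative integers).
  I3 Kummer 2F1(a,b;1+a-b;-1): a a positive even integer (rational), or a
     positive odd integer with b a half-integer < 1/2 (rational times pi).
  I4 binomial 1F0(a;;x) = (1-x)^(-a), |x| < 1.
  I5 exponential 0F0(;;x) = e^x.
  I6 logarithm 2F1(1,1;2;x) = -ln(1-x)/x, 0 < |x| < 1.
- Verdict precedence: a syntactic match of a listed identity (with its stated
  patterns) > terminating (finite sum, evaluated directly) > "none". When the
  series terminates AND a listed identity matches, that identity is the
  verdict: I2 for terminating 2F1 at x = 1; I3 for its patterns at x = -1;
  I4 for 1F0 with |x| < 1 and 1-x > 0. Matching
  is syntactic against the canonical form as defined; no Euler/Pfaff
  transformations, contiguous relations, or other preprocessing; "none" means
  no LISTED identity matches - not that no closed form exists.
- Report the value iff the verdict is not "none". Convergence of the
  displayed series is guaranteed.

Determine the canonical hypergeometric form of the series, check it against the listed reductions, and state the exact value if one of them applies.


At argument 1: a 2F1 with upper {-1/3, 3}, lower {29/3}, scaled by C = -11/6. Verdict: the Gauss summation I1 fires (x = 1: the Gamma ratio telescopes since c-a-b = 7 > 0 and a = 3 in Z>0). Sum: -16445/10206.

Key observation: x = 1 and k^2 + 1 divides numerator and denominator alike; C = -11/6, x = 1 after cancelling.
Ratio: r(k) = 1 * (k-1/3) (k+3) / [(k+29/3) (k+1)] - rational in k, leading ratio 1; with t_0 = -11/6, classification follows.


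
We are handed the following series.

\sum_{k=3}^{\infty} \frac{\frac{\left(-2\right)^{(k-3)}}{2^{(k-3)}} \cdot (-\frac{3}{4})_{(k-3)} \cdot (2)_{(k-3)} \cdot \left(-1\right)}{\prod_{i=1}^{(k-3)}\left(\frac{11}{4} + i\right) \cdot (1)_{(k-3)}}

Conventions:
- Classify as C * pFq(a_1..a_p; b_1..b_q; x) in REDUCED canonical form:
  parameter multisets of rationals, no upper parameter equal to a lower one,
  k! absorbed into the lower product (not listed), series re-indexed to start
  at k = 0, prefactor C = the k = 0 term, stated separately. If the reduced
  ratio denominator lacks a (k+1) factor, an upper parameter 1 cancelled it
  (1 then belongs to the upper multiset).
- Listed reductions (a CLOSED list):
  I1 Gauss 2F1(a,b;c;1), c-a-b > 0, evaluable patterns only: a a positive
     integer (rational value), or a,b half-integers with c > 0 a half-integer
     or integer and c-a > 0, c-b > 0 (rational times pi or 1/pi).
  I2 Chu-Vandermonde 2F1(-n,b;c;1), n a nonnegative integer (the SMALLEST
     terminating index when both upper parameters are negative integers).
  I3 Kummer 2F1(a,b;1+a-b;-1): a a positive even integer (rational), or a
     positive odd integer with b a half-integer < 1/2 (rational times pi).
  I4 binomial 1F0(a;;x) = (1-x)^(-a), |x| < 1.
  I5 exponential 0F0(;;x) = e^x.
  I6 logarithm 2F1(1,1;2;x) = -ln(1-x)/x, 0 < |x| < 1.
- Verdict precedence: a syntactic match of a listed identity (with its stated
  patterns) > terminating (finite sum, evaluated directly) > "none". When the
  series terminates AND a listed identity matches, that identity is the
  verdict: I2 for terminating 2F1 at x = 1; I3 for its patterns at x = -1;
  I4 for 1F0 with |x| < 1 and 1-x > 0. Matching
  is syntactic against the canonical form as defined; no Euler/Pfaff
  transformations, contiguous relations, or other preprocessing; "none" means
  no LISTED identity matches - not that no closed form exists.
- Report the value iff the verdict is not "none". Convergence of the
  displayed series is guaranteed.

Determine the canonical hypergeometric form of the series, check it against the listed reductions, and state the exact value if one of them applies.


With C = -1: the canonical form is 2F1(-\frac{3}{4}, 2; \frac{15}{4}; -1). Verdict: this is Kummer (I3) (x = -1; c = \frac{15}{4} equals 1+a-b for upper {-\frac{3}{4}, 2}: listed pattern). Its exact value is -\frac{11}{8}.

First insight: with t_0 = -1, the two k-th powers (C = -1, x = -1) combine into one argument.
Term ratio: r(k) = -1 * (k-\frac{3}{4}) (k+2) / [(k+\frac{15}{4}) (k+1)] - poly over poly, x = -1 from leading terms; C = -1 at k = 0.


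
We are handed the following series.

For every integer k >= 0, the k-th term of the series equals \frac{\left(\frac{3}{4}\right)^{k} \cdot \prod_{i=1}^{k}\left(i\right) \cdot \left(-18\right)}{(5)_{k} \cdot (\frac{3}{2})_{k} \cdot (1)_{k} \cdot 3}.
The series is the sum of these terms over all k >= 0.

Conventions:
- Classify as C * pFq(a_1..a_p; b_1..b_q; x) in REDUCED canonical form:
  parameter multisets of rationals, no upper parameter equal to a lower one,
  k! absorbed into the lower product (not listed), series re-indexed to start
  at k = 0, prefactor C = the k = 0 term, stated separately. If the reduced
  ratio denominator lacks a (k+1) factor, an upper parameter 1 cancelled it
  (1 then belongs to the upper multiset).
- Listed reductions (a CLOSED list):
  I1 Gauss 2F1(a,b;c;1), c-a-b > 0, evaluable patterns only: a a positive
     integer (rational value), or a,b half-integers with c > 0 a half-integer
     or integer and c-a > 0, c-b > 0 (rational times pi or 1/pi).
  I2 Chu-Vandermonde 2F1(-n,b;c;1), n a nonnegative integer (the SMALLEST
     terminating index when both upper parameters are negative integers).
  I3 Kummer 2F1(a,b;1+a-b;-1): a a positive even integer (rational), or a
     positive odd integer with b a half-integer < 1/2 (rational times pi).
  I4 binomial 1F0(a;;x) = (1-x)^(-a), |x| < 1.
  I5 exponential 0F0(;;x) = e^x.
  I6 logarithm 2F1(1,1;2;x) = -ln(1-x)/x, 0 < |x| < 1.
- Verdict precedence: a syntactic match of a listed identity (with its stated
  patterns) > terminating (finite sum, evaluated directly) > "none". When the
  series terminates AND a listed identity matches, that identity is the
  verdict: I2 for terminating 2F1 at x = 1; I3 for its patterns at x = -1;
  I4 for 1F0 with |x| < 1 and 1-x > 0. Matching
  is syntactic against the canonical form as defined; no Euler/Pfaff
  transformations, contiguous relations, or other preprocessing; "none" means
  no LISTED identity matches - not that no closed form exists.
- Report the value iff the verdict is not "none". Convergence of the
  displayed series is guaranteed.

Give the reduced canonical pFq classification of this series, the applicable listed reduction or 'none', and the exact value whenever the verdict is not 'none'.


Reduced: x = \frac{3}{4}, 1F2, upper = {1}, lower = {\frac{3}{2}, 5}, C = -6. Verdict: none. A 1F2 with upper {1} fits none of I1-I6 at x = \frac{3}{4}; the sum runs forever.

Key observation: from the first term -6: the constant factors (prefactor -6) combine into one prefactor.
Term ratio: r(k) = \frac{3}{4} * (k+1) / [(k+\frac{3}{2}) (k+5) (k+1)] - rational in k, leading ratio \frac{3}{4}; with t_0 = -6, classification follows.


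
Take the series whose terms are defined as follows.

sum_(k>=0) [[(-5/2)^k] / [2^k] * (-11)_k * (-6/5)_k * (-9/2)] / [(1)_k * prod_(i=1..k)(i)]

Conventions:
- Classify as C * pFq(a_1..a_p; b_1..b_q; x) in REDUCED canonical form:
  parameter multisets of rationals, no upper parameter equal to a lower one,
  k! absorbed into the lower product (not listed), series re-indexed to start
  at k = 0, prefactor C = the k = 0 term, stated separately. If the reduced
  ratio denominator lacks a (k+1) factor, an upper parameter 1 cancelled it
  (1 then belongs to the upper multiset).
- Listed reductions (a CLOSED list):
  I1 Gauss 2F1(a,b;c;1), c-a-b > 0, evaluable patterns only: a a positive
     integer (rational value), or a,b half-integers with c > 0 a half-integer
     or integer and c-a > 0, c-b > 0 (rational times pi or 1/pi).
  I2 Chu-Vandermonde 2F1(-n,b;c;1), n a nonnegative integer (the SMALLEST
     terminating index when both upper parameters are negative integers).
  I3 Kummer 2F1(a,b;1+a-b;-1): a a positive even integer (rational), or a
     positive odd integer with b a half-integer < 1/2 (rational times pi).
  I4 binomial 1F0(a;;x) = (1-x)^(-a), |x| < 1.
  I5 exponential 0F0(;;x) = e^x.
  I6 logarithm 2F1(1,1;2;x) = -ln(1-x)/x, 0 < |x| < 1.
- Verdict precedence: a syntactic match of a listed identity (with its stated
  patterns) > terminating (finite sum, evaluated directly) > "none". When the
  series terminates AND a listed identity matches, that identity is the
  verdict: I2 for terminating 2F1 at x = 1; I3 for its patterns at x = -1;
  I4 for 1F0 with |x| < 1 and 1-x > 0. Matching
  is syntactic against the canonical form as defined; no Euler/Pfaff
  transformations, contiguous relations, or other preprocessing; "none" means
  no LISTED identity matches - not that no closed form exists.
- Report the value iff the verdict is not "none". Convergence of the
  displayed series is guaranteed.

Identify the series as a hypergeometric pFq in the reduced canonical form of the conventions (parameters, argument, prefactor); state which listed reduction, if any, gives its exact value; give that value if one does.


At argument -5/4: a 2F1 with upper {-11, -6/5}, lower {1}, scaled by C = -9/2. Verdict: terminating (-11 upstairs). 12 nonzero terms in all; added directly. Value: -2716617681/13107200.

Key observation: t_0 being -9/2, the two k-th powers (C = -9/2) combine into one argument.
Term ratio: r(k) = (-5/4) * (k-11) (k-6/5) / [(k+1) (k+1)] - rational in k. x = (-5/4); t_0 = -9/2; negate the roots.


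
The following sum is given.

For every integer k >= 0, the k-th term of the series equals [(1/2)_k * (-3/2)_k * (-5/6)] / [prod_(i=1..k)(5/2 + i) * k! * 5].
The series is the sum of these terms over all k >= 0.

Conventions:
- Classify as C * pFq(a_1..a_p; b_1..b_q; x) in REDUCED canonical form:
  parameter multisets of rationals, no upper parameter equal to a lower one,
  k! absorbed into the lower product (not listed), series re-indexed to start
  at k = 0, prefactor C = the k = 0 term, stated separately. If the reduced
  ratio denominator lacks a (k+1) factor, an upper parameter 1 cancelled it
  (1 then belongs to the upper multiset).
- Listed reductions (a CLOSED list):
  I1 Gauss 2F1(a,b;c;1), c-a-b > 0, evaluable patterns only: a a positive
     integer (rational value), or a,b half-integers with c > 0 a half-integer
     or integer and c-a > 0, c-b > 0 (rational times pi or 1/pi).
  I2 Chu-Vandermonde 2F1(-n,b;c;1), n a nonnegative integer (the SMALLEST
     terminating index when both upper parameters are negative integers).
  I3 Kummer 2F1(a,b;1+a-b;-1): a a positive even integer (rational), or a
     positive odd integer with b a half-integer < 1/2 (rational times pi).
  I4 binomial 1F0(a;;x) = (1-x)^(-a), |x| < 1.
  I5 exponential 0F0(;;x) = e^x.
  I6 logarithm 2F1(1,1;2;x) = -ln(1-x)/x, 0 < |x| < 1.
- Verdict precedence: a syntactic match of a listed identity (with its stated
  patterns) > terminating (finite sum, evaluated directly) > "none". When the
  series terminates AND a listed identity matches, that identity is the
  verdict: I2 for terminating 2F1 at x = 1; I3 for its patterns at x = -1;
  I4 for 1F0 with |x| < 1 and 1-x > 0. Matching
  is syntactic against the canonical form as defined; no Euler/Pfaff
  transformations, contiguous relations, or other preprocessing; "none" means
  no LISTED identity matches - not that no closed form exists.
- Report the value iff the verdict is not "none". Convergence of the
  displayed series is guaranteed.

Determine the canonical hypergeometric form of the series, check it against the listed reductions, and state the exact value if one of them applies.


Key step: with t_0 = -1/6, the constant factors (C = -1/6, x = 1) combine into one prefactor.
Step ratio: r(k) = 1 * (k-3/2) (k+1/2) / [(k+7/2) (k+1)] - poly over poly, x = 1 from leading terms; C = -1/6 at k = 0.

With C = -1/6: the canonical form is 2F1(-3/2, 1/2; 7/2; 1). Verdict (x = 1): the half-integer Gauss pattern (I1) applies (x = 1; upper {-3/2, 1/2} half-integers, c = 7/2 in the evaluable pattern). Its exact value is (-175/4096) * pi.


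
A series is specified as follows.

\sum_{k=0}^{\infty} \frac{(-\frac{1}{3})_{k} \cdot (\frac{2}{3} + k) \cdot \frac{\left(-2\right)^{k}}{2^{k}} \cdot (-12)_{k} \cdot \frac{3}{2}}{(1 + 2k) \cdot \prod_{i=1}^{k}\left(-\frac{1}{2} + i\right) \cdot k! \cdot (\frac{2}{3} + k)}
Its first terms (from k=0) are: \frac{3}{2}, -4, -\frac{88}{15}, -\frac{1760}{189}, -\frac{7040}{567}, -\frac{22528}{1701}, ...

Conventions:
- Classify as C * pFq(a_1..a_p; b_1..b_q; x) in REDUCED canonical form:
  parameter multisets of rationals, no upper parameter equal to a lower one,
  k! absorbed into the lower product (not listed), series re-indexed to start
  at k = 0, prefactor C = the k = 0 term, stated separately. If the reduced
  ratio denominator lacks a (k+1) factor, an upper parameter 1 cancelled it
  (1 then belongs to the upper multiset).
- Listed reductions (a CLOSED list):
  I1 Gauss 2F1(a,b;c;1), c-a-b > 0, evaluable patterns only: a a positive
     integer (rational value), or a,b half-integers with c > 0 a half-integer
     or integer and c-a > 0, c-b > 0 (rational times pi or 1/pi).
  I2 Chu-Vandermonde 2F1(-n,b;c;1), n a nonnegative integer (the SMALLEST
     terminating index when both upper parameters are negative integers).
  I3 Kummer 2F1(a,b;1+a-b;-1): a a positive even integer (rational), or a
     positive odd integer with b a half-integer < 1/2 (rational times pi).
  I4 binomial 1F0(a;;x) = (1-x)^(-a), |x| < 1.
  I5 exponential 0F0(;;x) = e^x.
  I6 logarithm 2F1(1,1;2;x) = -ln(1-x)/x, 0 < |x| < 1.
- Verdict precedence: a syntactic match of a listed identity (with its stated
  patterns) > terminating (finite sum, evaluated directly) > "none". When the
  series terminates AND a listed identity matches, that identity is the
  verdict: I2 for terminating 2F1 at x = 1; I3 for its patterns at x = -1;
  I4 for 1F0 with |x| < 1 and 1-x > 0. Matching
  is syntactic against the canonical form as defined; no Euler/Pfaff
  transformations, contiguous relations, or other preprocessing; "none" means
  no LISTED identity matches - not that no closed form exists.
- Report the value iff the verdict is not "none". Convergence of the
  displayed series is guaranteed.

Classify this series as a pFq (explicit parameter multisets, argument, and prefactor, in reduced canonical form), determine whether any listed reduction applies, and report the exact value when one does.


Classification (C = \frac{3}{2}): 2F1 with upper {-12, -\frac{1}{3}}, lower {\frac{3}{2}}, argument x = -1. Verdict: terminating - no listed pattern fits, but -12 in the upper list cuts the series at k = 12; direct evaluation. Value: -\frac{248459459206669}{3721389030450}.

Key step: x = -1 and the two k-th powers (C = 3/2) combine into one argument.
Adjacent-term ratio: r(k) = -1 * (k-12) (k-\frac{1}{3}) / [(k+\frac{3}{2}) (k+1)] - rational in k, leading ratio -1; with t_0 = \frac{3}{2}, classification follows.


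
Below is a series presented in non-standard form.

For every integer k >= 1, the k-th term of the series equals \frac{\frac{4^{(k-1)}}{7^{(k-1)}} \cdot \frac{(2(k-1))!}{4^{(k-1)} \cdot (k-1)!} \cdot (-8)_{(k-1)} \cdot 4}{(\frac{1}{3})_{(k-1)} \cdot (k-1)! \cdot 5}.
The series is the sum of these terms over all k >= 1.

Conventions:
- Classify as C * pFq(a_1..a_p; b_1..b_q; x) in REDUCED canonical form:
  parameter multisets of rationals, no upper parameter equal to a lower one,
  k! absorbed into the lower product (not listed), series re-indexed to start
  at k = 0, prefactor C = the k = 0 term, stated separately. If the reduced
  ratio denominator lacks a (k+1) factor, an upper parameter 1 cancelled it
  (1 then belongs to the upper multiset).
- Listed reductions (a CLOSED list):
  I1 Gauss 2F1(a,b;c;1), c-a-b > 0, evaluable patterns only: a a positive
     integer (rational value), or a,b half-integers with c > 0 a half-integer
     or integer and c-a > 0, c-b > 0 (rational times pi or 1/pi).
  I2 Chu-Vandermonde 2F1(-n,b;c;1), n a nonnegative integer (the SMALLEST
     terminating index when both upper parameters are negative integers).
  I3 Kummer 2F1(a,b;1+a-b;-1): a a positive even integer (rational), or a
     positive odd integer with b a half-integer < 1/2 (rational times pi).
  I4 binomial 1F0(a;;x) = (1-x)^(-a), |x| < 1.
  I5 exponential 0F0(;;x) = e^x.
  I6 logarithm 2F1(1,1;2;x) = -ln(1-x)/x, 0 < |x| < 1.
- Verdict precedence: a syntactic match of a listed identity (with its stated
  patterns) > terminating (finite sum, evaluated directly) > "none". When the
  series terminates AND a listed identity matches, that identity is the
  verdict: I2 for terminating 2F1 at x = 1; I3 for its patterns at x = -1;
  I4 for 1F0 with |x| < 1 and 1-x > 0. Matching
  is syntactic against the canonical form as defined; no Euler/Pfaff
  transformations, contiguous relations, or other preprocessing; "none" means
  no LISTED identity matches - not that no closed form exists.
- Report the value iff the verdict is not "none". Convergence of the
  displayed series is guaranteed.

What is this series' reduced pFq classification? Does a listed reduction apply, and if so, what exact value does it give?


The series (x = \frac{4}{7}) is 2F1: upper {-8, \frac{1}{2}}, lower {\frac{1}{3}}, prefactor \frac{4}{5}. Verdict: terminating at k = 8: the factor (-8)_k kills every later term; summing the 9 survivors is exact. Hence: -\frac{1161721784}{7119529235}.

Key observation: t_0 being \frac{4}{5}, the two geometric factors (prefactor 4/5) combine into one argument.
Ratio: r(k) = \frac{4}{7} * (k-8) (k+\frac{1}{2}) / [(k+\frac{1}{3}) (k+1)] - rational; roots negated = parameters, x = \frac{4}{7}, C = \frac{4}{5}.


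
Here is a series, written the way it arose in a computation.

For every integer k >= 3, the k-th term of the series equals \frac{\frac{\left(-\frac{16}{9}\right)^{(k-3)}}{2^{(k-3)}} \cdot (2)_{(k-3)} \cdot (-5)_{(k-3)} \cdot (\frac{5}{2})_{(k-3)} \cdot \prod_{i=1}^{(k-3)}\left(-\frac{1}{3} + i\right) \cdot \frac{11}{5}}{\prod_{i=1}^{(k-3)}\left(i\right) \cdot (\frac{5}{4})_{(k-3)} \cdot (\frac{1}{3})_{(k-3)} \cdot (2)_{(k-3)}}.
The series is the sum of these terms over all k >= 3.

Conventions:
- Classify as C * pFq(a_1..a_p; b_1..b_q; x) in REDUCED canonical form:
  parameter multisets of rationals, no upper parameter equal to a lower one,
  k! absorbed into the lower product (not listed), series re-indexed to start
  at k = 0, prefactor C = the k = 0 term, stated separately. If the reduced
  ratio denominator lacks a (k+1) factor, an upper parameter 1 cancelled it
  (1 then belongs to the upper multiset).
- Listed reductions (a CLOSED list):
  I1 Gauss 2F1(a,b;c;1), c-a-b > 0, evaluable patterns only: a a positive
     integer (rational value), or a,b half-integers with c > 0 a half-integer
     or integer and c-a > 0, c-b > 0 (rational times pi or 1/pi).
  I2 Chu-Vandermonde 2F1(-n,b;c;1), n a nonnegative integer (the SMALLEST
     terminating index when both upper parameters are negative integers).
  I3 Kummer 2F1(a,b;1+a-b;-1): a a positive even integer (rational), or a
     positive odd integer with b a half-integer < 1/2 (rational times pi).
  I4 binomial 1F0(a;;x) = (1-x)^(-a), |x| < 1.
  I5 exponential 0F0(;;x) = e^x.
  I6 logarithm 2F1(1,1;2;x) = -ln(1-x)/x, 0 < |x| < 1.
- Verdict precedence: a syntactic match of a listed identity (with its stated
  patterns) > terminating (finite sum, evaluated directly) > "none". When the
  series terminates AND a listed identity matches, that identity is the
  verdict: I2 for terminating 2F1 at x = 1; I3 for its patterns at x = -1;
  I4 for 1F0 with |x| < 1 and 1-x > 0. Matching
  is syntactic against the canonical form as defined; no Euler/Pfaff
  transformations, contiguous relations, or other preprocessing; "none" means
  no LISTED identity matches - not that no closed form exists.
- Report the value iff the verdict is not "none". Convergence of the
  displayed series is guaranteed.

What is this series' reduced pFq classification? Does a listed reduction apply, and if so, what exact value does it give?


Canonical form: C = \frac{11}{5} times 3F2 with upper {-5, \frac{2}{3}, \frac{5}{2}}, lower {\frac{1}{3}, \frac{5}{4}}, x = -\frac{8}{9}. Verdict: terminating - no listed pattern fits, but -5 in the upper list cuts the series at k = 5; direct evaluation. Exact value: \frac{100910940581}{195747435}.

Key step: from the first term \frac{11}{5}: the product of the first k integers (prefactor 11/5) is k!.
Term ratio: r(k) = -\frac{8}{9} * (k-5) (k+\frac{2}{3}) (k+\frac{5}{2}) / [(k+\frac{1}{3}) (k+\frac{5}{4}) (k+1)] - rational in k. x = -\frac{8}{9}; t_0 = \frac{11}{5}; negate the roots.


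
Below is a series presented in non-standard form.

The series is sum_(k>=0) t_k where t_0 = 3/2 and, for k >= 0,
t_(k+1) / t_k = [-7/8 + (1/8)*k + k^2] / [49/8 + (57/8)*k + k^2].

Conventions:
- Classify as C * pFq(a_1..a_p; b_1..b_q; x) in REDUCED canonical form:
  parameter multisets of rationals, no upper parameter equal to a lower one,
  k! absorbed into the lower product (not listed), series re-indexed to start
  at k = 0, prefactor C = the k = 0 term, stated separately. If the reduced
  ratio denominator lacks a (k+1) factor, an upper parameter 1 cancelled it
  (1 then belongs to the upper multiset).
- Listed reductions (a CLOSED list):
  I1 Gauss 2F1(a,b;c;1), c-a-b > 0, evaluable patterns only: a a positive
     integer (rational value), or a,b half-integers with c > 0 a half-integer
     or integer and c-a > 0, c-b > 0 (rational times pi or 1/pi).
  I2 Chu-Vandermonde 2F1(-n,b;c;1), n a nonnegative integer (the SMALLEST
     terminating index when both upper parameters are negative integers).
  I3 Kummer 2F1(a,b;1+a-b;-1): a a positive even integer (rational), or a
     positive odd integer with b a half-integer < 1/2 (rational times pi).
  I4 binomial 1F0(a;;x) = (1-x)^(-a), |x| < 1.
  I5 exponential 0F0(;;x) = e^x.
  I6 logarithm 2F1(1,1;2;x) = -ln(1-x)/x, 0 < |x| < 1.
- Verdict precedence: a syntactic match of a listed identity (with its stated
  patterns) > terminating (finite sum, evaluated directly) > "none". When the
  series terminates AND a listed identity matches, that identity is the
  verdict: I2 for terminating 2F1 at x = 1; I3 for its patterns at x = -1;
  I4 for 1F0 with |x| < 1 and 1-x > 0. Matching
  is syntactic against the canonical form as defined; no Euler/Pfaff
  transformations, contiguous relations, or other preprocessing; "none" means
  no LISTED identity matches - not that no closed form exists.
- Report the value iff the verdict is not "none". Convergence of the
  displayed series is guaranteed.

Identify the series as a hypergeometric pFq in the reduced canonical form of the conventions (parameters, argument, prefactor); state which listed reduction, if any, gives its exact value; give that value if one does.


At argument 1: a 2F1 with upper {-7/8, 1}, lower {49/8}, scaled by C = 3/2. Verdict at x = 1: Gauss's theorem (I1) matches (x = 1: the Gamma ratio telescopes since c-a-b = 6 > 0 and a = 1 in Z>0). Value: 41/32.

Key observation: from the first term 3/2: roots of the ratio polynomials (C = 3/2, x = 1) are the negated parameters.
Adjacent-term ratio: r(k) = 1 * (k-7/8) (k+1) / [(k+49/8) (k+1)] - rational; roots negated = parameters, x = 1, C = 3/2.
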